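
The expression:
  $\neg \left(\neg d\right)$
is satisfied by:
  {d: True}


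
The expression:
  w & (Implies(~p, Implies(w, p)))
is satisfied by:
  {p: True, w: True}


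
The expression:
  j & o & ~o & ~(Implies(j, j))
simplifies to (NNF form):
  False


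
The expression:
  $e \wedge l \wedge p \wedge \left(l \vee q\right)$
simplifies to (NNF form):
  $e \wedge l \wedge p$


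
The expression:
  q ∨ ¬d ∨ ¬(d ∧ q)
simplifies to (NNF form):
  True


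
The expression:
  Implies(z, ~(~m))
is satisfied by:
  {m: True, z: False}
  {z: False, m: False}
  {z: True, m: True}


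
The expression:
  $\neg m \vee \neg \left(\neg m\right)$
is always true.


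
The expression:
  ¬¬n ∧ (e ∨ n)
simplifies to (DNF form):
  n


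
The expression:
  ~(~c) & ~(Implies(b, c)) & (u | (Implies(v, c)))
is never true.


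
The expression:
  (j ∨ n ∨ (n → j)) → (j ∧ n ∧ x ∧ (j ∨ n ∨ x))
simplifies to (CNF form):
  j ∧ n ∧ x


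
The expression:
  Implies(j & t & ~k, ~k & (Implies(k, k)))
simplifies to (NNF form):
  True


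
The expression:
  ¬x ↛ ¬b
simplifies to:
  b ∧ ¬x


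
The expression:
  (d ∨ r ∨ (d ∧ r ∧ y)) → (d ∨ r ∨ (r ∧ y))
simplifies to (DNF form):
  True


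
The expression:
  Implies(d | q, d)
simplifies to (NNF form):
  d | ~q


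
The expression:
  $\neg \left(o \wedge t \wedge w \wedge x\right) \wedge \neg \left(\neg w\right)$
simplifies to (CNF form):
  $w \wedge \left(\neg o \vee \neg t \vee \neg x\right)$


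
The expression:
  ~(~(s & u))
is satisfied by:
  {u: True, s: True}


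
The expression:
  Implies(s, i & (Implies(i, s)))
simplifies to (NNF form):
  i | ~s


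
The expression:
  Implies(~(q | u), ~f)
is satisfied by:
  {q: True, u: True, f: False}
  {q: True, u: False, f: False}
  {u: True, q: False, f: False}
  {q: False, u: False, f: False}
  {f: True, q: True, u: True}
  {f: True, q: True, u: False}
  {f: True, u: True, q: False}


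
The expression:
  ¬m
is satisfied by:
  {m: False}


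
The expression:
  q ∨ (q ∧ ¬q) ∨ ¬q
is always true.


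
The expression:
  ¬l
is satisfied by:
  {l: False}


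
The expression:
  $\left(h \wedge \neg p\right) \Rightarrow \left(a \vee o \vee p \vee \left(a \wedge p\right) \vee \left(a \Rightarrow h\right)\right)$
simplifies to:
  $\text{True}$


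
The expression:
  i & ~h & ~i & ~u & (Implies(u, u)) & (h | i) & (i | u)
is never true.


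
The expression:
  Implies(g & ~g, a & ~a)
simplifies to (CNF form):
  True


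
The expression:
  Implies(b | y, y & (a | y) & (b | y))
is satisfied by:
  {y: True, b: False}
  {b: False, y: False}
  {b: True, y: True}


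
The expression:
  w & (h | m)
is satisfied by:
  {w: True, m: True, h: True}
  {w: True, m: True, h: False}
  {w: True, h: True, m: False}


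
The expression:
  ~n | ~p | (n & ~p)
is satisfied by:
  {p: False, n: False}
  {n: True, p: False}
  {p: True, n: False}


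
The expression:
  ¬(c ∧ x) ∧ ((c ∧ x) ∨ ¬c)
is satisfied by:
  {c: False}


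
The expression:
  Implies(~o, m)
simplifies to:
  m | o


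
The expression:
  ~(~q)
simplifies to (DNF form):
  q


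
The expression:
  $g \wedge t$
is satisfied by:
  {t: True, g: True}


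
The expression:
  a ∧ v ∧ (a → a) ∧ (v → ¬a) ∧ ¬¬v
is never true.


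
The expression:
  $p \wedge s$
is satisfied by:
  {p: True, s: True}


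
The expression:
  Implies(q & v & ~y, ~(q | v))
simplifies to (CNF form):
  y | ~q | ~v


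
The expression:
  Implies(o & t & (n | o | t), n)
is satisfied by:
  {n: True, o: False, t: False}
  {o: False, t: False, n: False}
  {n: True, t: True, o: False}
  {t: True, o: False, n: False}
  {n: True, o: True, t: False}
  {o: True, n: False, t: False}
  {n: True, t: True, o: True}


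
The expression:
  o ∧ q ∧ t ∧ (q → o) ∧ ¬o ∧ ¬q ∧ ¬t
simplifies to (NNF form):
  False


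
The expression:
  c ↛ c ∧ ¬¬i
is never true.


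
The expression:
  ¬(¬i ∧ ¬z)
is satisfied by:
  {i: True, z: True}
  {i: True, z: False}
  {z: True, i: False}


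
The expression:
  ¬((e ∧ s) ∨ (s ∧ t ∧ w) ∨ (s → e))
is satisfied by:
  {s: True, w: False, t: False, e: False}
  {s: True, t: True, w: False, e: False}
  {s: True, w: True, t: False, e: False}


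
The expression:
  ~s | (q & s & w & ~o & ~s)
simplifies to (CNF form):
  ~s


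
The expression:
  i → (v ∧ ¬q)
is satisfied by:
  {v: True, q: False, i: False}
  {q: False, i: False, v: False}
  {v: True, q: True, i: False}
  {q: True, v: False, i: False}
  {i: True, v: True, q: False}


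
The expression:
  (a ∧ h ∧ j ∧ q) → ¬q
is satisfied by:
  {h: False, q: False, a: False, j: False}
  {j: True, h: False, q: False, a: False}
  {a: True, h: False, q: False, j: False}
  {j: True, a: True, h: False, q: False}
  {q: True, j: False, h: False, a: False}
  {j: True, q: True, h: False, a: False}
  {a: True, q: True, j: False, h: False}
  {j: True, a: True, q: True, h: False}
  {h: True, a: False, q: False, j: False}
  {j: True, h: True, a: False, q: False}
  {a: True, h: True, j: False, q: False}
  {j: True, a: True, h: True, q: False}
  {q: True, h: True, a: False, j: False}
  {j: True, q: True, h: True, a: False}
  {a: True, q: True, h: True, j: False}


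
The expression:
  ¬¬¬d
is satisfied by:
  {d: False}


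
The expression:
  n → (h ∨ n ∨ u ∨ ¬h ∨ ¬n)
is always true.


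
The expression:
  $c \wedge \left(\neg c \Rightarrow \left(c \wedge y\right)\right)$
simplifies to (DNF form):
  $c$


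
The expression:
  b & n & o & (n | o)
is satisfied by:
  {b: True, o: True, n: True}


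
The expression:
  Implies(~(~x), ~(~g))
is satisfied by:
  {g: True, x: False}
  {x: False, g: False}
  {x: True, g: True}


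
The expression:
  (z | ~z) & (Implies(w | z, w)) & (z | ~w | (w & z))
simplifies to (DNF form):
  (w & z) | (~w & ~z)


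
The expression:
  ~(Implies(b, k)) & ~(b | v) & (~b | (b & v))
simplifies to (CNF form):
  False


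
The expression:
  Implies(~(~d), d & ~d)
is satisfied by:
  {d: False}


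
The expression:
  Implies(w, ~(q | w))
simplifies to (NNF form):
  ~w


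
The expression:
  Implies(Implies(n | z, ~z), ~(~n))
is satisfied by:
  {n: True, z: True}
  {n: True, z: False}
  {z: True, n: False}


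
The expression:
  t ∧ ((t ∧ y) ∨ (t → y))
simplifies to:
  t ∧ y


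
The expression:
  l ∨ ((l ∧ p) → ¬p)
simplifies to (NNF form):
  True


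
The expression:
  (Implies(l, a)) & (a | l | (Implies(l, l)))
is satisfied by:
  {a: True, l: False}
  {l: False, a: False}
  {l: True, a: True}


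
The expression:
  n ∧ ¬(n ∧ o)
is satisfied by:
  {n: True, o: False}


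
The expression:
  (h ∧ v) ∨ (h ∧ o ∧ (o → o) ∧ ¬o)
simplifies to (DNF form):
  h ∧ v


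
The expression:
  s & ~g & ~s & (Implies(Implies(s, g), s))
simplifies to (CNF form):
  False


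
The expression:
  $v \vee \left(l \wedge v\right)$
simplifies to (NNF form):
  $v$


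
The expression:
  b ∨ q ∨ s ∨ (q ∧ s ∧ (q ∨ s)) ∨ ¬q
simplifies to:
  True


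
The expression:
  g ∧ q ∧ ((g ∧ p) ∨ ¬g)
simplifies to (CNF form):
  g ∧ p ∧ q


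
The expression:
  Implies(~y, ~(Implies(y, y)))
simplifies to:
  y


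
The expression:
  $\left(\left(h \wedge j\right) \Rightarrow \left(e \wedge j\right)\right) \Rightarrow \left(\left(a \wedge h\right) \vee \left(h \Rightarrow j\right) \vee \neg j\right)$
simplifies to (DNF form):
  $\text{True}$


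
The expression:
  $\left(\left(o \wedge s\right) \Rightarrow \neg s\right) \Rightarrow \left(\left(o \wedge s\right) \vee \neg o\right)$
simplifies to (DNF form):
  $s \vee \neg o$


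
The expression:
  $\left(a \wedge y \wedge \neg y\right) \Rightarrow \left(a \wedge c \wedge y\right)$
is always true.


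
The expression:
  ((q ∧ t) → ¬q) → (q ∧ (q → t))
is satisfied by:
  {t: True, q: True}


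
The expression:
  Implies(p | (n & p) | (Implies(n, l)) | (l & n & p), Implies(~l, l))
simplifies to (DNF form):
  l | (n & ~p)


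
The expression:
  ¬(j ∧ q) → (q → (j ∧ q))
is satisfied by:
  {j: True, q: False}
  {q: False, j: False}
  {q: True, j: True}


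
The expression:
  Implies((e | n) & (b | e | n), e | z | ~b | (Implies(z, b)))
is always true.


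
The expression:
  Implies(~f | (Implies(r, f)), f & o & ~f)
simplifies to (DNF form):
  False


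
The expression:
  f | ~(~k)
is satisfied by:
  {k: True, f: True}
  {k: True, f: False}
  {f: True, k: False}


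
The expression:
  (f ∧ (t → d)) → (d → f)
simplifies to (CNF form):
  True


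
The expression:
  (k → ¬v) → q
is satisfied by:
  {k: True, q: True, v: True}
  {k: True, q: True, v: False}
  {q: True, v: True, k: False}
  {q: True, v: False, k: False}
  {k: True, v: True, q: False}


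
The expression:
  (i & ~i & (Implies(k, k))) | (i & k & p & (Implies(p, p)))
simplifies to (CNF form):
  i & k & p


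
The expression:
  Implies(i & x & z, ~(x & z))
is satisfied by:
  {z: False, x: False, i: False}
  {i: True, z: False, x: False}
  {x: True, z: False, i: False}
  {i: True, x: True, z: False}
  {z: True, i: False, x: False}
  {i: True, z: True, x: False}
  {x: True, z: True, i: False}


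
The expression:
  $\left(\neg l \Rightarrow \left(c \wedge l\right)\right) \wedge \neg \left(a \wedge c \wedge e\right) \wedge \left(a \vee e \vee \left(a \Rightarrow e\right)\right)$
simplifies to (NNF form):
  $l \wedge \left(\neg a \vee \neg c \vee \neg e\right)$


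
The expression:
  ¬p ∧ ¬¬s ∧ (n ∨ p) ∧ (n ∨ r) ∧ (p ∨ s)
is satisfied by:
  {n: True, s: True, p: False}


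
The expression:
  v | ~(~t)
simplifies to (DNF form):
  t | v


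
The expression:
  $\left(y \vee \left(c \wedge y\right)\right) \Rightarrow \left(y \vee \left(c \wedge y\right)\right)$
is always true.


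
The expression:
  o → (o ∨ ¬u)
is always true.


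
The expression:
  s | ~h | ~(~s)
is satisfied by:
  {s: True, h: False}
  {h: False, s: False}
  {h: True, s: True}


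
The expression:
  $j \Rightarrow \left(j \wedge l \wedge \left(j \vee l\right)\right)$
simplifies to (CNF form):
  $l \vee \neg j$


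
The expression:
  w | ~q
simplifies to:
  w | ~q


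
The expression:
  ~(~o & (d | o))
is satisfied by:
  {o: True, d: False}
  {d: False, o: False}
  {d: True, o: True}


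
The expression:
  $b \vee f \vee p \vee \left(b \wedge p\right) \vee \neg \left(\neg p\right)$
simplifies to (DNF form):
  $b \vee f \vee p$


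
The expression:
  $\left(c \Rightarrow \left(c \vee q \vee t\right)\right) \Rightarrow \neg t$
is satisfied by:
  {t: False}


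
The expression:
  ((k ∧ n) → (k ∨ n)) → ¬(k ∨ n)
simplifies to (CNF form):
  ¬k ∧ ¬n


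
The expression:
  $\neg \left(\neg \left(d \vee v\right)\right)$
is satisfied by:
  {d: True, v: True}
  {d: True, v: False}
  {v: True, d: False}


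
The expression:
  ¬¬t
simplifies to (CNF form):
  t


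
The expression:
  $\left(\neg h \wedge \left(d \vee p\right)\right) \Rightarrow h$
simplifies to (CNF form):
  $\left(h \vee \neg d\right) \wedge \left(h \vee \neg p\right)$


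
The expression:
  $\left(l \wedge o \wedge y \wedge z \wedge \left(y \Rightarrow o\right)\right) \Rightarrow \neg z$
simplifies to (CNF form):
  $\neg l \vee \neg o \vee \neg y \vee \neg z$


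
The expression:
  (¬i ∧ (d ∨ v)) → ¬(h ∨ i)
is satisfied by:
  {i: True, d: False, h: False, v: False}
  {i: True, v: True, d: False, h: False}
  {i: True, d: True, h: False, v: False}
  {i: True, v: True, d: True, h: False}
  {v: False, d: False, h: False, i: False}
  {v: True, d: False, h: False, i: False}
  {d: True, v: False, h: False, i: False}
  {v: True, d: True, h: False, i: False}
  {h: True, i: True, v: False, d: False}
  {v: True, h: True, i: True, d: False}
  {h: True, i: True, d: True, v: False}
  {v: True, h: True, i: True, d: True}
  {h: True, i: False, d: False, v: False}


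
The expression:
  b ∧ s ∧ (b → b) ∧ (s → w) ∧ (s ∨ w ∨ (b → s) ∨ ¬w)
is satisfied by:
  {w: True, b: True, s: True}


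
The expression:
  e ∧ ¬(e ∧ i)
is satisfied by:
  {e: True, i: False}


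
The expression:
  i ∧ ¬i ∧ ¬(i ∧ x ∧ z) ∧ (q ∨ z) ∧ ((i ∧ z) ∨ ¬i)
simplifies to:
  False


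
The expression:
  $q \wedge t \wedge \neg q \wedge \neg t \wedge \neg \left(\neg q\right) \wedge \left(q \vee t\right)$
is never true.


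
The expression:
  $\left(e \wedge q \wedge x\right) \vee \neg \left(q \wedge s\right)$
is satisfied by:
  {e: True, x: True, s: False, q: False}
  {e: True, x: False, s: False, q: False}
  {x: True, e: False, s: False, q: False}
  {e: False, x: False, s: False, q: False}
  {q: True, e: True, x: True, s: False}
  {q: True, e: True, x: False, s: False}
  {q: True, x: True, e: False, s: False}
  {q: True, x: False, e: False, s: False}
  {e: True, s: True, x: True, q: False}
  {e: True, s: True, x: False, q: False}
  {s: True, x: True, e: False, q: False}
  {s: True, e: False, x: False, q: False}
  {q: True, e: True, s: True, x: True}


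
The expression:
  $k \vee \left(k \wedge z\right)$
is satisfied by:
  {k: True}


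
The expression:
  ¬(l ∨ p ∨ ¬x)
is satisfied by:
  {x: True, p: False, l: False}


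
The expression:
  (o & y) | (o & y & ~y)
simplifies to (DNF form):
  o & y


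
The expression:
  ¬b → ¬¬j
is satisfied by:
  {b: True, j: True}
  {b: True, j: False}
  {j: True, b: False}


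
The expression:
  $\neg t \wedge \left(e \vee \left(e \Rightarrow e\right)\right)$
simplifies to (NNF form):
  $\neg t$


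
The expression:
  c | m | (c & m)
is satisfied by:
  {c: True, m: True}
  {c: True, m: False}
  {m: True, c: False}


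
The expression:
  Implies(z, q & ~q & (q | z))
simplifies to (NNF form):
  ~z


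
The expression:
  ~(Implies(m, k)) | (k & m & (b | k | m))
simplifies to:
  m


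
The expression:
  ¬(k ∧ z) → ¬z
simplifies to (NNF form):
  k ∨ ¬z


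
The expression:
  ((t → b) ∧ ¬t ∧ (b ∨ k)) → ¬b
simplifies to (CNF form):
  t ∨ ¬b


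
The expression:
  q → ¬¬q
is always true.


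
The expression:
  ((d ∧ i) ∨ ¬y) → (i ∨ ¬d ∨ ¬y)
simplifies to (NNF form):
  True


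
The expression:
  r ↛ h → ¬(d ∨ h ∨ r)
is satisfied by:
  {h: True, r: False}
  {r: False, h: False}
  {r: True, h: True}


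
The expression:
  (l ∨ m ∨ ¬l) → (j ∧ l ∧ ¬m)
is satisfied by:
  {j: True, l: True, m: False}


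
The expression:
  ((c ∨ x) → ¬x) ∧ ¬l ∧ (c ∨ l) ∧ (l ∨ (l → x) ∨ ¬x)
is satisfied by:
  {c: True, x: False, l: False}


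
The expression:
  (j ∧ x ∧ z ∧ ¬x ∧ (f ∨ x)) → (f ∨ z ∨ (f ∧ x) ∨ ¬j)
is always true.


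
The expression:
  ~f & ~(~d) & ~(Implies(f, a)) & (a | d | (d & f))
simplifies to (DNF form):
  False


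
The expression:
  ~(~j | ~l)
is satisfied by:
  {j: True, l: True}


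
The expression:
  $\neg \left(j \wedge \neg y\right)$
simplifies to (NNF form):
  $y \vee \neg j$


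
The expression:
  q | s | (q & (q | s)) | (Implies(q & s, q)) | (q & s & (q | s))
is always true.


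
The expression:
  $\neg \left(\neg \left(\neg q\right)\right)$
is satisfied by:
  {q: False}


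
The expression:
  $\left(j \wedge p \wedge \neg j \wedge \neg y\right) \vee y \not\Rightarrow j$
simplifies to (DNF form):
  $y \wedge \neg j$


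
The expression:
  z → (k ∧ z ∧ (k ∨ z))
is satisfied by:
  {k: True, z: False}
  {z: False, k: False}
  {z: True, k: True}


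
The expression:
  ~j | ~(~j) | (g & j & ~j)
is always true.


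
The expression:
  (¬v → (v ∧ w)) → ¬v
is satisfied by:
  {v: False}


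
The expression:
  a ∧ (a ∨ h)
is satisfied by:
  {a: True}


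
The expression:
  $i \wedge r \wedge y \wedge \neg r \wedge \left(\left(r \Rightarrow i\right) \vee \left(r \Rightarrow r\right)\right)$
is never true.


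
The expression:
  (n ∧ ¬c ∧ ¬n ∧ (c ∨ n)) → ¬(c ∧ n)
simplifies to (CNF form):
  True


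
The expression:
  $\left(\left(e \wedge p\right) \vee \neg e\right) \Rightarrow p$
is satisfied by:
  {e: True, p: True}
  {e: True, p: False}
  {p: True, e: False}


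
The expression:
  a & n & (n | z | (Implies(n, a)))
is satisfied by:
  {a: True, n: True}


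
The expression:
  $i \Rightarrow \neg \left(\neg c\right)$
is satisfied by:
  {c: True, i: False}
  {i: False, c: False}
  {i: True, c: True}


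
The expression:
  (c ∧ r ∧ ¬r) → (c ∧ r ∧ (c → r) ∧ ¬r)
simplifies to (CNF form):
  True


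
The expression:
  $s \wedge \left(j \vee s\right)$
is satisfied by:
  {s: True}


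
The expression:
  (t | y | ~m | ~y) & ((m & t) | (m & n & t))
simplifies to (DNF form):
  m & t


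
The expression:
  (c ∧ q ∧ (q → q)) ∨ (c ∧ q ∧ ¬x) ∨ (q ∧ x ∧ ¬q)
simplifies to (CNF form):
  c ∧ q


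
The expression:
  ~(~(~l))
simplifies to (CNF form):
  ~l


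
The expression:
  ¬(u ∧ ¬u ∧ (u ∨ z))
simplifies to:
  True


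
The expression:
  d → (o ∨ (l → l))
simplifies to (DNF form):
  True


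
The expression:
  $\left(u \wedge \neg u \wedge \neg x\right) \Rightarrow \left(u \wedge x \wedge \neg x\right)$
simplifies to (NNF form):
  $\text{True}$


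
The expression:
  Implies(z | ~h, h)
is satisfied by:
  {h: True}


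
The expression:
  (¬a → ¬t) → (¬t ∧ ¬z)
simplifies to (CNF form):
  (t ∨ ¬t) ∧ (t ∨ ¬z) ∧ (¬a ∨ ¬t) ∧ (¬a ∨ ¬z)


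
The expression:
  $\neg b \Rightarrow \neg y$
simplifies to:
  $b \vee \neg y$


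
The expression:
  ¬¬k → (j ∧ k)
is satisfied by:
  {j: True, k: False}
  {k: False, j: False}
  {k: True, j: True}


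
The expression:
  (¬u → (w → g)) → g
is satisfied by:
  {g: True, w: True, u: False}
  {g: True, w: False, u: False}
  {g: True, u: True, w: True}
  {g: True, u: True, w: False}
  {w: True, u: False, g: False}


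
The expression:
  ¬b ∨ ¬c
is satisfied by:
  {c: False, b: False}
  {b: True, c: False}
  {c: True, b: False}


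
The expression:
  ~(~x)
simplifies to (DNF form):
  x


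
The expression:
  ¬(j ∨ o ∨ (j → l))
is never true.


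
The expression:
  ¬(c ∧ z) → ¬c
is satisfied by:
  {z: True, c: False}
  {c: False, z: False}
  {c: True, z: True}


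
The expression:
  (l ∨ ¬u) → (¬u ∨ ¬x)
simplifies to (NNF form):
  ¬l ∨ ¬u ∨ ¬x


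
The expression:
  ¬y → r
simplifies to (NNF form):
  r ∨ y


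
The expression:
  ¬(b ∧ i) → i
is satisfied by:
  {i: True}


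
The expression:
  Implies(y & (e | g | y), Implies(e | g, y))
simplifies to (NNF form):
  True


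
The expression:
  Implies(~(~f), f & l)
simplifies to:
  l | ~f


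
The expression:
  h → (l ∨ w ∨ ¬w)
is always true.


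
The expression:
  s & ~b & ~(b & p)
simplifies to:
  s & ~b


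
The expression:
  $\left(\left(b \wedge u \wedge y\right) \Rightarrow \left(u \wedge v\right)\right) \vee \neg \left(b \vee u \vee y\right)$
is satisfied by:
  {v: True, u: False, y: False, b: False}
  {b: False, u: False, v: False, y: False}
  {b: True, v: True, u: False, y: False}
  {b: True, u: False, v: False, y: False}
  {y: True, v: True, b: False, u: False}
  {y: True, b: False, u: False, v: False}
  {y: True, b: True, v: True, u: False}
  {y: True, b: True, u: False, v: False}
  {v: True, u: True, y: False, b: False}
  {u: True, y: False, v: False, b: False}
  {b: True, u: True, v: True, y: False}
  {b: True, u: True, y: False, v: False}
  {v: True, u: True, y: True, b: False}
  {u: True, y: True, b: False, v: False}
  {b: True, u: True, y: True, v: True}


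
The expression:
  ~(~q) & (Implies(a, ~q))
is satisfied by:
  {q: True, a: False}


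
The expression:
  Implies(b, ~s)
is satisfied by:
  {s: False, b: False}
  {b: True, s: False}
  {s: True, b: False}


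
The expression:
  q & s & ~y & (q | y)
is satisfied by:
  {s: True, q: True, y: False}


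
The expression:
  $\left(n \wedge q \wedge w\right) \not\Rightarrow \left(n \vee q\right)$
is never true.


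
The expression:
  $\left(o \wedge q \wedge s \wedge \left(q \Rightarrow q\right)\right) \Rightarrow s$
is always true.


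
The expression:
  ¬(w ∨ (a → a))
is never true.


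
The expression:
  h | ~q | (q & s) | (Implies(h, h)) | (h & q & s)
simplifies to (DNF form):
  True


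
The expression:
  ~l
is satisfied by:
  {l: False}


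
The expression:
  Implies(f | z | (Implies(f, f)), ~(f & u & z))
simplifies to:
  ~f | ~u | ~z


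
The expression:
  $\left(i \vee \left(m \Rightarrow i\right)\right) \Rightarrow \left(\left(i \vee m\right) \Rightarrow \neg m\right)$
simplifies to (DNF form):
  $\neg i \vee \neg m$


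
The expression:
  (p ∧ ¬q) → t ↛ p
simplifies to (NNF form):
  q ∨ ¬p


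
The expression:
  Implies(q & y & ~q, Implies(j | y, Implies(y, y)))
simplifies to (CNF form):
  True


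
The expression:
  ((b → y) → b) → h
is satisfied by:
  {h: True, b: False}
  {b: False, h: False}
  {b: True, h: True}


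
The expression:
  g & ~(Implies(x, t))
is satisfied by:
  {x: True, g: True, t: False}


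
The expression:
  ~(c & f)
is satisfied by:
  {c: False, f: False}
  {f: True, c: False}
  {c: True, f: False}


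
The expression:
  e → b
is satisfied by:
  {b: True, e: False}
  {e: False, b: False}
  {e: True, b: True}


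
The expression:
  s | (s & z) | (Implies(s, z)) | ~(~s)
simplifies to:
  True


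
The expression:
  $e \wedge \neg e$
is never true.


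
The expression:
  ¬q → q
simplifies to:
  q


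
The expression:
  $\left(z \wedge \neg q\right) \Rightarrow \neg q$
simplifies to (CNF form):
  $\text{True}$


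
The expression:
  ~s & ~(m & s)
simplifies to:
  ~s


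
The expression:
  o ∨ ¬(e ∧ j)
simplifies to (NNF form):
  o ∨ ¬e ∨ ¬j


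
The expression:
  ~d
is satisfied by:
  {d: False}


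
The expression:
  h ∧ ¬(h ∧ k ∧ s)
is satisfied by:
  {h: True, s: False, k: False}
  {h: True, k: True, s: False}
  {h: True, s: True, k: False}


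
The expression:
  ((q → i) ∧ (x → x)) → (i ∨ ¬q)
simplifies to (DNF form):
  True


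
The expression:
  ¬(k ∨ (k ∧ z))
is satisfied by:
  {k: False}


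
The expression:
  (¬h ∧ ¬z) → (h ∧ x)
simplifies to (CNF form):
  h ∨ z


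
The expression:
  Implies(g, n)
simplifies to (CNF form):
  n | ~g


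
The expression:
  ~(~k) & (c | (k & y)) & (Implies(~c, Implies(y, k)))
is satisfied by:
  {k: True, y: True, c: True}
  {k: True, y: True, c: False}
  {k: True, c: True, y: False}


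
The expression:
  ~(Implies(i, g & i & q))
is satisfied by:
  {i: True, g: False, q: False}
  {i: True, q: True, g: False}
  {i: True, g: True, q: False}


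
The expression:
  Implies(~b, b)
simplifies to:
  b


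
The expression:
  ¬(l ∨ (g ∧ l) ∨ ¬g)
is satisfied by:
  {g: True, l: False}


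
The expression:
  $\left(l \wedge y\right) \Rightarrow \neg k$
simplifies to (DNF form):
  $\neg k \vee \neg l \vee \neg y$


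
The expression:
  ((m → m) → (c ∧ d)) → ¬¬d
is always true.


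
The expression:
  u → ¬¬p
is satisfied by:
  {p: True, u: False}
  {u: False, p: False}
  {u: True, p: True}


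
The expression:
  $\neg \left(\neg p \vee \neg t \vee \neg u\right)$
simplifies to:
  $p \wedge t \wedge u$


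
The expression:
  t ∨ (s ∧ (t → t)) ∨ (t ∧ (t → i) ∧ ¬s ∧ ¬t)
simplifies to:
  s ∨ t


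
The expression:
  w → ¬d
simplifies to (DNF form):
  ¬d ∨ ¬w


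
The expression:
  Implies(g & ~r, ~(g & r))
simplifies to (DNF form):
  True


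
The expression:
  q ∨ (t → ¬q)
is always true.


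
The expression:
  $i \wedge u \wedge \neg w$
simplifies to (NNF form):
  $i \wedge u \wedge \neg w$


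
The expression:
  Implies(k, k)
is always true.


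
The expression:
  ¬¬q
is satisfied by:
  {q: True}


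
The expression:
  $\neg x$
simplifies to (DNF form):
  $\neg x$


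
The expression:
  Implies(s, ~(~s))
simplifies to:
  True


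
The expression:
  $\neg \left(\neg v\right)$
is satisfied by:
  {v: True}


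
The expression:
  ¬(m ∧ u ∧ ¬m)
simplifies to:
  True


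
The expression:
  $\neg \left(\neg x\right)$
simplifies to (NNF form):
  $x$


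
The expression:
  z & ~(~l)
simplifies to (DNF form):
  l & z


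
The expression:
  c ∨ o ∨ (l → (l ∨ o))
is always true.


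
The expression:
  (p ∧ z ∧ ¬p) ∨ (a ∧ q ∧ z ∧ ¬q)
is never true.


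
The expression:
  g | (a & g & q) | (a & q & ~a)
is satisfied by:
  {g: True}


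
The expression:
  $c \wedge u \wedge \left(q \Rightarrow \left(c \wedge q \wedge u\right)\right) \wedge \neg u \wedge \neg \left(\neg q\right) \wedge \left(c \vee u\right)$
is never true.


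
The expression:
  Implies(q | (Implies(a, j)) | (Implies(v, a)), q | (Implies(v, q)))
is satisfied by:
  {q: True, v: False}
  {v: False, q: False}
  {v: True, q: True}


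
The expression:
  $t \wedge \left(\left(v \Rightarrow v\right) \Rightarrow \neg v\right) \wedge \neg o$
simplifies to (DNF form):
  $t \wedge \neg o \wedge \neg v$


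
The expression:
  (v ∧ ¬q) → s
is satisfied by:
  {s: True, q: True, v: False}
  {s: True, v: False, q: False}
  {q: True, v: False, s: False}
  {q: False, v: False, s: False}
  {s: True, q: True, v: True}
  {s: True, v: True, q: False}
  {q: True, v: True, s: False}


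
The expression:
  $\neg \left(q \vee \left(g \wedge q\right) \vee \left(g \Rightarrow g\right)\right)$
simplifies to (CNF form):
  $\text{False}$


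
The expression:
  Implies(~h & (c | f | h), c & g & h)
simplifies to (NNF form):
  h | (~c & ~f)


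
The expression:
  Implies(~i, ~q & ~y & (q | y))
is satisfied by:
  {i: True}


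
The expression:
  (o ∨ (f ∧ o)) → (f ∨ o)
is always true.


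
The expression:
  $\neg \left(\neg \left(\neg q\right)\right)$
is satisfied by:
  {q: False}


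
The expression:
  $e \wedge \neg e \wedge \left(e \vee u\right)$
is never true.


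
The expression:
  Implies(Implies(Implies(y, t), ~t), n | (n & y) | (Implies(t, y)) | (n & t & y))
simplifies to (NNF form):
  True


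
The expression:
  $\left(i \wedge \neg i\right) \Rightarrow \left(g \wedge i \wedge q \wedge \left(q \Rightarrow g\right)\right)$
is always true.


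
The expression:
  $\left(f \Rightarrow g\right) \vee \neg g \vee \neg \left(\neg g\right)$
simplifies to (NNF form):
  $\text{True}$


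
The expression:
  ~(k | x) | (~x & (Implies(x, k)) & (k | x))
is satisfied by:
  {x: False}


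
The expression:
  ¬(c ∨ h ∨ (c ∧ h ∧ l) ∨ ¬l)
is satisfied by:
  {l: True, h: False, c: False}


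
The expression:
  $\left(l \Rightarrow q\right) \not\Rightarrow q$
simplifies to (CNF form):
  $\neg l \wedge \neg q$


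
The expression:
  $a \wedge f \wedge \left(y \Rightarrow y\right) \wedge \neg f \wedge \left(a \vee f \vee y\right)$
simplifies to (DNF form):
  $\text{False}$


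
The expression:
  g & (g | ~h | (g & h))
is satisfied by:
  {g: True}


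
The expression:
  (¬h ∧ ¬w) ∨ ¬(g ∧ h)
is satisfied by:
  {h: False, g: False}
  {g: True, h: False}
  {h: True, g: False}


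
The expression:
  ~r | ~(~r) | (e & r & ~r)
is always true.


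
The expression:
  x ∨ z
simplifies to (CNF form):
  x ∨ z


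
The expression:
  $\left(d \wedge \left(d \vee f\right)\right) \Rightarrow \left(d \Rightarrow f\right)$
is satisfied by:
  {f: True, d: False}
  {d: False, f: False}
  {d: True, f: True}


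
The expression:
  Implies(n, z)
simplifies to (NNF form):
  z | ~n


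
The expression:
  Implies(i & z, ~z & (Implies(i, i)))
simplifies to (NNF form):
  ~i | ~z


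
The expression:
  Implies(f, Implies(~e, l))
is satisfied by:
  {l: True, e: True, f: False}
  {l: True, e: False, f: False}
  {e: True, l: False, f: False}
  {l: False, e: False, f: False}
  {f: True, l: True, e: True}
  {f: True, l: True, e: False}
  {f: True, e: True, l: False}


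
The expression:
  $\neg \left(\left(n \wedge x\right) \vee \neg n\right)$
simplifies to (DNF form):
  $n \wedge \neg x$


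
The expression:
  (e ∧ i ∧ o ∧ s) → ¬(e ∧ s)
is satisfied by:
  {s: False, e: False, o: False, i: False}
  {i: True, s: False, e: False, o: False}
  {o: True, s: False, e: False, i: False}
  {i: True, o: True, s: False, e: False}
  {e: True, i: False, s: False, o: False}
  {i: True, e: True, s: False, o: False}
  {o: True, e: True, i: False, s: False}
  {i: True, o: True, e: True, s: False}
  {s: True, o: False, e: False, i: False}
  {i: True, s: True, o: False, e: False}
  {o: True, s: True, i: False, e: False}
  {i: True, o: True, s: True, e: False}
  {e: True, s: True, o: False, i: False}
  {i: True, e: True, s: True, o: False}
  {o: True, e: True, s: True, i: False}


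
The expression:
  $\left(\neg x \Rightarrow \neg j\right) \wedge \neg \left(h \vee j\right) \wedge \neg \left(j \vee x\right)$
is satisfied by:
  {x: False, h: False, j: False}


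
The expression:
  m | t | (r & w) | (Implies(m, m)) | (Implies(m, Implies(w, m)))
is always true.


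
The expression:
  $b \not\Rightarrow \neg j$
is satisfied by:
  {j: True, b: True}


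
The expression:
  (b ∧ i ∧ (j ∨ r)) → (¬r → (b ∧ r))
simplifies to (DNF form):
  r ∨ ¬b ∨ ¬i ∨ ¬j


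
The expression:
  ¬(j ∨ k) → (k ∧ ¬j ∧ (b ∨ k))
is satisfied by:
  {k: True, j: True}
  {k: True, j: False}
  {j: True, k: False}


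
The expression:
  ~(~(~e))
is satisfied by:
  {e: False}


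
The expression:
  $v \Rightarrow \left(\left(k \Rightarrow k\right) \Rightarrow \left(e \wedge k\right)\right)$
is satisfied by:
  {e: True, k: True, v: False}
  {e: True, k: False, v: False}
  {k: True, e: False, v: False}
  {e: False, k: False, v: False}
  {e: True, v: True, k: True}


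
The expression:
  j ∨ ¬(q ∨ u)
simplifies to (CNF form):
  (j ∨ ¬q) ∧ (j ∨ ¬u)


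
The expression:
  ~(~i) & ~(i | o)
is never true.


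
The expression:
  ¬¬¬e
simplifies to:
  ¬e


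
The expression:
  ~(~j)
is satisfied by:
  {j: True}


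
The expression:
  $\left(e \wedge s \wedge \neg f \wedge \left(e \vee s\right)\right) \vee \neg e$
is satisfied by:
  {s: True, e: False, f: False}
  {s: False, e: False, f: False}
  {f: True, s: True, e: False}
  {f: True, s: False, e: False}
  {e: True, s: True, f: False}


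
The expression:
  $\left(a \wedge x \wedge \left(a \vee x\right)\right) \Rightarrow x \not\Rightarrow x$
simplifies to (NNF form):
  $\neg a \vee \neg x$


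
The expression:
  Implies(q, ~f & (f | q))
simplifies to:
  ~f | ~q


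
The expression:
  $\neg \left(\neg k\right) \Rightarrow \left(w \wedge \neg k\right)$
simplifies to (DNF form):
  $\neg k$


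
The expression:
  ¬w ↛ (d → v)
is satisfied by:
  {d: True, v: False, w: False}


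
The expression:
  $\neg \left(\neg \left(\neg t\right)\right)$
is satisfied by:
  {t: False}


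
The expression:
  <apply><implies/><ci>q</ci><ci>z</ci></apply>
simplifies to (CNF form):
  <apply><or/><ci>z</ci><apply><not/><ci>q</ci></apply></apply>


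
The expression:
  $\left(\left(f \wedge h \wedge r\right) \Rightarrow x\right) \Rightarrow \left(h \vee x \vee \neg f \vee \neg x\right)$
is always true.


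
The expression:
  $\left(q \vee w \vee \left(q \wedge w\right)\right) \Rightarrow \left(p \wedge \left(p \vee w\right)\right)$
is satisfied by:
  {p: True, w: False, q: False}
  {q: True, p: True, w: False}
  {p: True, w: True, q: False}
  {q: True, p: True, w: True}
  {q: False, w: False, p: False}


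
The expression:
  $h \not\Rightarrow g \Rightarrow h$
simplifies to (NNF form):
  $\text{True}$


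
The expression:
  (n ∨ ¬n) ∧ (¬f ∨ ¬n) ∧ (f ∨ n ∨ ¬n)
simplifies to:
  ¬f ∨ ¬n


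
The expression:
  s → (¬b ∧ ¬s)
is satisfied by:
  {s: False}


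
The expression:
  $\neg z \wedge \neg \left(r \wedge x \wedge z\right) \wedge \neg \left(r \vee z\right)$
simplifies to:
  $\neg r \wedge \neg z$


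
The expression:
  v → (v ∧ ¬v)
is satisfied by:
  {v: False}


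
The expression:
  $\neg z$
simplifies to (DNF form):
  $\neg z$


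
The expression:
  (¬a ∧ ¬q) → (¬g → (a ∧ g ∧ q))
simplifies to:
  a ∨ g ∨ q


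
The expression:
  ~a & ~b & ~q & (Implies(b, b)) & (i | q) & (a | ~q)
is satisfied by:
  {i: True, q: False, b: False, a: False}


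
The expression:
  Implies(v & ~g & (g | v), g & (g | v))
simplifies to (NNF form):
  g | ~v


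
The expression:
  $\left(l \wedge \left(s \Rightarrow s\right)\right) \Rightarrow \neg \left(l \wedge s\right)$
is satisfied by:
  {l: False, s: False}
  {s: True, l: False}
  {l: True, s: False}


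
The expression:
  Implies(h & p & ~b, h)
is always true.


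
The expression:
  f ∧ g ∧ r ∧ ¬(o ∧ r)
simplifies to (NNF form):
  f ∧ g ∧ r ∧ ¬o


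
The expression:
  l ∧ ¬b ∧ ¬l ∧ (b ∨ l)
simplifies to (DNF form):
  False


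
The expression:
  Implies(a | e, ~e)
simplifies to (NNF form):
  ~e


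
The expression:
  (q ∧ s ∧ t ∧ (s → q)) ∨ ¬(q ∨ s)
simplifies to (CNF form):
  (q ∨ ¬s) ∧ (s ∨ ¬q) ∧ (t ∨ ¬s)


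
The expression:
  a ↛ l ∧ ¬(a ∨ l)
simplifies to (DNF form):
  False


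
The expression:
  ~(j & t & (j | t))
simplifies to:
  ~j | ~t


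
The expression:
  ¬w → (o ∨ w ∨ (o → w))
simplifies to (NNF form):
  True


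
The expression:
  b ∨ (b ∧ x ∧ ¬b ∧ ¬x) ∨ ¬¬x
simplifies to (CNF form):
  b ∨ x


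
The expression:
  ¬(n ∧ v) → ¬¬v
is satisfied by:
  {v: True}


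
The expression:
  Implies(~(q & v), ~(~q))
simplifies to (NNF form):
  q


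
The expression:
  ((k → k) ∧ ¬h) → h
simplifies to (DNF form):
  h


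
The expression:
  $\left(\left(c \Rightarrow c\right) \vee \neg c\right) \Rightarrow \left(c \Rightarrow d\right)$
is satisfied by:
  {d: True, c: False}
  {c: False, d: False}
  {c: True, d: True}


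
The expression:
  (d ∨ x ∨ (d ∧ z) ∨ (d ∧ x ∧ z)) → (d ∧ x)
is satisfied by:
  {d: False, x: False}
  {x: True, d: True}


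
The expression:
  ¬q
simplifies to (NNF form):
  ¬q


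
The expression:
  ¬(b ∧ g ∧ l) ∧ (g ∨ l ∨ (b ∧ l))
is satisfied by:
  {l: True, b: False, g: False}
  {l: True, g: True, b: False}
  {l: True, b: True, g: False}
  {g: True, b: False, l: False}
  {g: True, b: True, l: False}


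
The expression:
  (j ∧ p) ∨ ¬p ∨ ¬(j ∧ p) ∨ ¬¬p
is always true.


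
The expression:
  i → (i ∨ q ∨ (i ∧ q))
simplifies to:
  True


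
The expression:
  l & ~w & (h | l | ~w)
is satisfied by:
  {l: True, w: False}


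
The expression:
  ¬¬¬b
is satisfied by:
  {b: False}


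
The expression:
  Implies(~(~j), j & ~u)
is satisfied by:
  {u: False, j: False}
  {j: True, u: False}
  {u: True, j: False}


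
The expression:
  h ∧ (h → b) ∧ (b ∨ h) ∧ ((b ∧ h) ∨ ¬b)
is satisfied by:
  {h: True, b: True}


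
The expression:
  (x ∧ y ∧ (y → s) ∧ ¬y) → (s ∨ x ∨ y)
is always true.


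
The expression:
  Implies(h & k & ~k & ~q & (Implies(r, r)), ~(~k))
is always true.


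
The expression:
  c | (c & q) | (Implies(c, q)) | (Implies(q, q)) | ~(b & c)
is always true.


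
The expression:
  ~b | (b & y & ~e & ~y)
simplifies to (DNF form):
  ~b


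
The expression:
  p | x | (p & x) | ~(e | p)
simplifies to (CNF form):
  p | x | ~e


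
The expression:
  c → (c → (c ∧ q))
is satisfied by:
  {q: True, c: False}
  {c: False, q: False}
  {c: True, q: True}


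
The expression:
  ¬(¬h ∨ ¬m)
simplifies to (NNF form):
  h ∧ m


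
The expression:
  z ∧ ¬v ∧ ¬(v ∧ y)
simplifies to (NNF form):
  z ∧ ¬v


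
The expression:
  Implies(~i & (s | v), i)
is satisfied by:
  {i: True, s: False, v: False}
  {i: True, v: True, s: False}
  {i: True, s: True, v: False}
  {i: True, v: True, s: True}
  {v: False, s: False, i: False}


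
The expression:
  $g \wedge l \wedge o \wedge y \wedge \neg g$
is never true.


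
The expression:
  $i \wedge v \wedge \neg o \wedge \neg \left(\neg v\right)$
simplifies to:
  $i \wedge v \wedge \neg o$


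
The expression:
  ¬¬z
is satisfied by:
  {z: True}


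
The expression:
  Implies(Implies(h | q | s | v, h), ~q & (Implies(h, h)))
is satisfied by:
  {h: False, q: False}
  {q: True, h: False}
  {h: True, q: False}


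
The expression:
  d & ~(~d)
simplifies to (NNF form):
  d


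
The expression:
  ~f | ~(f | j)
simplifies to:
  ~f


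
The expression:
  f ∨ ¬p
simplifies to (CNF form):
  f ∨ ¬p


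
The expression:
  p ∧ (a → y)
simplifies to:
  p ∧ (y ∨ ¬a)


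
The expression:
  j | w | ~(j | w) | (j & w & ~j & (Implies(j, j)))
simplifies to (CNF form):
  True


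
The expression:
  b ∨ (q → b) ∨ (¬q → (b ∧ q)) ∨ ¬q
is always true.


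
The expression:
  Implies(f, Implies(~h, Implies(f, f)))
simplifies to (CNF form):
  True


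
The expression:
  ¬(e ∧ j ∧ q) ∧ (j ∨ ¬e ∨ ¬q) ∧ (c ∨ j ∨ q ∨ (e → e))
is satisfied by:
  {e: False, q: False}
  {q: True, e: False}
  {e: True, q: False}


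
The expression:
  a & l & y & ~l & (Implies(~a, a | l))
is never true.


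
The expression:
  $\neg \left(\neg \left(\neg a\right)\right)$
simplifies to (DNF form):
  $\neg a$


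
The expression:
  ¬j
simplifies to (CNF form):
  ¬j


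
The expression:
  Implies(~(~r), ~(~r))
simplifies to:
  True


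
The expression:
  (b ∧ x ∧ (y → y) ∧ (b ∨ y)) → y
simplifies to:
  y ∨ ¬b ∨ ¬x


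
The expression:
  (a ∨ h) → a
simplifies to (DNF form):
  a ∨ ¬h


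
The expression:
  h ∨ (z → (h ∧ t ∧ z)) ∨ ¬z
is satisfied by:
  {h: True, z: False}
  {z: False, h: False}
  {z: True, h: True}
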